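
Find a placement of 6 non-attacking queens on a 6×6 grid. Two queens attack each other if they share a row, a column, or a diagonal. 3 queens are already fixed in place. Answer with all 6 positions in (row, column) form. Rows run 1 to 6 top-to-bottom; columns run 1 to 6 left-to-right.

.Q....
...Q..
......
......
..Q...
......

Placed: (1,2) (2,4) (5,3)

(1,2) (2,4) (3,6) (4,1) (5,3) (6,5)

Row 3: attacked by (1,2)→{2,4}; (2,4)→{3,4,5}; (5,3)→{1,3,5}. Safe: 6. Place at column 6.
Row 4: attacked by (1,2)→{2,5}; (2,4)→{2,4,6}; (3,6)→{5,6}; (5,3)→{2,3,4}. Safe: 1. Place at column 1.
Row 6: attacked by (1,2)→{2}; (2,4)→{4}; (3,6)→{3,6}; (4,1)→{1,3}; (5,3)→{2,3,4}. Safe: 5. Place at column 5.
Columns [2, 4, 6, 1, 3, 5], r−c [-1, -2, -3, 3, 2, 1], r+c [3, 6, 9, 5, 8, 11] are all distinct, so no two queens attack.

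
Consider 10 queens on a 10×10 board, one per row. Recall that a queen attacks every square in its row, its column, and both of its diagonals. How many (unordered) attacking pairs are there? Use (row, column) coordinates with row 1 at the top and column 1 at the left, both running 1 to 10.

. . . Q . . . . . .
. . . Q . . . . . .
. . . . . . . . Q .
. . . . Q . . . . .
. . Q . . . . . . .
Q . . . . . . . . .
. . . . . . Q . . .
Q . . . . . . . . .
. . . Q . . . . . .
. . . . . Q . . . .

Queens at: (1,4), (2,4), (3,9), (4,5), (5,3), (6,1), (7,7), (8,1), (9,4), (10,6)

Same column: (1,4)–(2,4) (column 4); (1,4)–(9,4) (column 4); (2,4)–(9,4) (column 4); (6,1)–(8,1) (column 1).
Same diagonal: (4,5)–(8,1) (|4−8| = |5−1| = 4); (6,1)–(9,4) (|6−9| = |1−4| = 3).
Total attacking pairs: 6.

6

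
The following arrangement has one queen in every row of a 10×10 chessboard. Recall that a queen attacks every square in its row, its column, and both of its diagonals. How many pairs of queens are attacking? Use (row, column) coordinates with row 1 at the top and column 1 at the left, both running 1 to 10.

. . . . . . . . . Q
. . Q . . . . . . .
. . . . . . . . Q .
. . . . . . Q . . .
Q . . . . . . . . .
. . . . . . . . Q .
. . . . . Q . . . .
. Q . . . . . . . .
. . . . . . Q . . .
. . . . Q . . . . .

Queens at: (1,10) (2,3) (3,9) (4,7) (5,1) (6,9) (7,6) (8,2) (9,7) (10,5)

5

Same column: (3,9)–(6,9) (column 9); (4,7)–(9,7) (column 7).
Same diagonal: (1,10)–(4,7) (|1−4| = |10−7| = 3); (4,7)–(6,9) (|4−6| = |7−9| = 2); (6,9)–(10,5) (|6−10| = |9−5| = 4).
Total attacking pairs: 5.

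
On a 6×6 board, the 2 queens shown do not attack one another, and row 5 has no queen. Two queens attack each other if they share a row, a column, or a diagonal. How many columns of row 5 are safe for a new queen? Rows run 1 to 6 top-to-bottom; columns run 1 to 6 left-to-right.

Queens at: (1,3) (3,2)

(1,3) attacks row 5 at column 3.
(3,2) attacks row 5 at column 2 and diagonals 4.
Attacked columns: {2, 3, 4}. Safe: {1, 5, 6}.

3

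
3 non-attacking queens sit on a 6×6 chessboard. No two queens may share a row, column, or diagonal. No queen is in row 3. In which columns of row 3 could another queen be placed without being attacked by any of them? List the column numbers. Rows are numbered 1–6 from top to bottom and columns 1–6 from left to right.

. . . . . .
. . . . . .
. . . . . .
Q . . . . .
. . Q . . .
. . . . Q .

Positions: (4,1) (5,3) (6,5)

columns 4, 6

(4,1) attacks row 3 at column 1 and diagonals 2.
(5,3) attacks row 3 at column 3 and diagonals 1, 5.
(6,5) attacks row 3 at column 5 and diagonals 2.
Attacked columns: {1, 2, 3, 5}. Safe: {4, 6}.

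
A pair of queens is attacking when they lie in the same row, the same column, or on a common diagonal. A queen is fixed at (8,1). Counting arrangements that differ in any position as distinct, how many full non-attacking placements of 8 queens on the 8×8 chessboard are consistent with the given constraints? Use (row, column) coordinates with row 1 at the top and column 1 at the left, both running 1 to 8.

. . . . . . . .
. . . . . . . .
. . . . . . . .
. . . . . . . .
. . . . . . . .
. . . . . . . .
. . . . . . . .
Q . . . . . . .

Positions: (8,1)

4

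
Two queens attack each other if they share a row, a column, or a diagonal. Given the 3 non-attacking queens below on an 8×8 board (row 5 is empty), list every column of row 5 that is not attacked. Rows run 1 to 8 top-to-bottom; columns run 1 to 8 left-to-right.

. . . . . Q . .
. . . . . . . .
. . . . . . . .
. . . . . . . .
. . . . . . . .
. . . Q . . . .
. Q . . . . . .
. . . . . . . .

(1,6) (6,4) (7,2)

(1,6) attacks row 5 at column 6 and diagonals 2.
(6,4) attacks row 5 at column 4 and diagonals 3, 5.
(7,2) attacks row 5 at column 2 and diagonals 4.
Attacked columns: {2, 3, 4, 5, 6}. Safe: {1, 7, 8}.

columns 1, 7, 8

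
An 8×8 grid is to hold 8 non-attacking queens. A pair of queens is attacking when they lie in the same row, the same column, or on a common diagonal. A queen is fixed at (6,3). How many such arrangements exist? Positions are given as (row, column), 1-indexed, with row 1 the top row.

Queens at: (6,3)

4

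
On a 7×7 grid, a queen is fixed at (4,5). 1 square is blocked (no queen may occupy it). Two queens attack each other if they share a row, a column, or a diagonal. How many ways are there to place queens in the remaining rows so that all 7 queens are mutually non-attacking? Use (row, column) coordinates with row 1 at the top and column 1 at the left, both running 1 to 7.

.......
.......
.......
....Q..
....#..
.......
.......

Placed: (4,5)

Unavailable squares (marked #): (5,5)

4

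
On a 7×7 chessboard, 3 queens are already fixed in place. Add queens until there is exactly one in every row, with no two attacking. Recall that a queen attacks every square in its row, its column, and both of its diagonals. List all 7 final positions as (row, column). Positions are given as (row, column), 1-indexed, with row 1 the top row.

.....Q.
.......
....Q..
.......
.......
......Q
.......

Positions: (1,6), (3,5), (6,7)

(1,6) (2,2) (3,5) (4,1) (5,4) (6,7) (7,3)

Row 2: attacked by (1,6)→{5,6,7}; (3,5)→{4,5,6}; (6,7)→{3,7}. Safe: 1, 2. Place at column 2.
Row 4: attacked by (1,6)→{3,6}; (2,2)→{2,4}; (3,5)→{4,5,6}; (6,7)→{5,7}. Safe: 1. Place at column 1.
Row 5: attacked by (1,6)→{2,6}; (2,2)→{2,5}; (3,5)→{3,5,7}; (4,1)→{1,2}; (6,7)→{6,7}. Safe: 4. Place at column 4.
Row 7: attacked by (1,6)→{6}; (2,2)→{2,7}; (3,5)→{1,5}; (4,1)→{1,4}; (5,4)→{2,4,6}; (6,7)→{6,7}. Safe: 3. Place at column 3.
Columns [6, 2, 5, 1, 4, 7, 3], r−c [-5, 0, -2, 3, 1, -1, 4], r+c [7, 4, 8, 5, 9, 13, 10] are all distinct, so no two queens attack.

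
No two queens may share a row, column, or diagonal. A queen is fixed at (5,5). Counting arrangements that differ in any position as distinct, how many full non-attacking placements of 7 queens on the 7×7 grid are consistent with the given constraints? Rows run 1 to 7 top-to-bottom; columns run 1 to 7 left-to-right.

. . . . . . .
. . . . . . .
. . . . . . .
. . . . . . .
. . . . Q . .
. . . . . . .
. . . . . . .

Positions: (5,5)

6

Branch on row 1: col 2 → 1; col 3 → 2; col 4 → 1; col 6 → 1; col 7 → 1.
Sum: 1 + 2 + 1 + 1 + 1 = 6.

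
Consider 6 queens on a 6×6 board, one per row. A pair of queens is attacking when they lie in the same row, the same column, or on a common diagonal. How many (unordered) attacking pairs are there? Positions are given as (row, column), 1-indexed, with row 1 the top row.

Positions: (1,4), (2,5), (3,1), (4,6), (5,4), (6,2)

Same column: (1,4)–(5,4) (column 4).
Same diagonal: (1,4)–(2,5) (|1−2| = |4−5| = 1).
Total attacking pairs: 2.

2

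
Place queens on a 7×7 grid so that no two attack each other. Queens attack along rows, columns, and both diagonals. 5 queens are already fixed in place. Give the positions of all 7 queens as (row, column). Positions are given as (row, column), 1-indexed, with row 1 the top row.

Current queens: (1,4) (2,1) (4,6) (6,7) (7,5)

Row 3: attacked by (1,4)→{2,4,6}; (2,1)→{1,2}; (4,6)→{5,6,7}; (6,7)→{4,7}; (7,5)→{1,5}. Safe: 3. Place at column 3.
Row 5: attacked by (1,4)→{4}; (2,1)→{1,4}; (3,3)→{1,3,5}; (4,6)→{5,6,7}; (6,7)→{6,7}; (7,5)→{3,5,7}. Safe: 2. Place at column 2.
Columns [4, 1, 3, 6, 2, 7, 5], r−c [-3, 1, 0, -2, 3, -1, 2], r+c [5, 3, 6, 10, 7, 13, 12] are all distinct, so no two queens attack.

(1,4) (2,1) (3,3) (4,6) (5,2) (6,7) (7,5)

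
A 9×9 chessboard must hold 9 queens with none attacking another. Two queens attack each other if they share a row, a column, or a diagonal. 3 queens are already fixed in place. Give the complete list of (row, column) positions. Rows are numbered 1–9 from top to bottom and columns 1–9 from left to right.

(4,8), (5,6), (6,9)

Row 1: attacked by (4,8)→{5,8}; (5,6)→{2,6}; (6,9)→{4,9}. Safe: 1, 3, 7. Place at column 1.
Row 2: attacked by (1,1)→{1,2}; (4,8)→{6,8}; (5,6)→{3,6,9}; (6,9)→{5,9}. Safe: 4, 7. Place at column 4.
Row 3: attacked by (1,1)→{1,3}; (2,4)→{3,4,5}; (4,8)→{7,8,9}; (5,6)→{4,6,8}; (6,9)→{6,9}. Safe: 2. Place at column 2.
Row 7: attacked by (1,1)→{1,7}; (2,4)→{4,9}; (3,2)→{2,6}; (4,8)→{5,8}; (5,6)→{4,6,8}; (6,9)→{8,9}. Safe: 3. Place at column 3.
Row 8: attacked by (1,1)→{1,8}; (2,4)→{4}; (3,2)→{2,7}; (4,8)→{4,8}; (5,6)→{3,6,9}; (6,9)→{7,9}; (7,3)→{2,3,4}. Safe: 5. Place at column 5.
Row 9: attacked by (1,1)→{1,9}; (2,4)→{4}; (3,2)→{2,8}; (4,8)→{3,8}; (5,6)→{2,6}; (6,9)→{6,9}; (7,3)→{1,3,5}; (8,5)→{4,5,6}. Safe: 7. Place at column 7.
Columns [1, 4, 2, 8, 6, 9, 3, 5, 7], r−c [0, -2, 1, -4, -1, -3, 4, 3, 2], r+c [2, 6, 5, 12, 11, 15, 10, 13, 16] are all distinct, so no two queens attack.

(1,1) (2,4) (3,2) (4,8) (5,6) (6,9) (7,3) (8,5) (9,7)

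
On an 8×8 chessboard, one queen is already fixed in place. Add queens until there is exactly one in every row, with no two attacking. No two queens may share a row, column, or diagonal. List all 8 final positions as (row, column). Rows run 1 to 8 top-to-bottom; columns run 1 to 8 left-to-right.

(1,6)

(1,6) (2,8) (3,2) (4,4) (5,1) (6,7) (7,5) (8,3)

Row 2: attacked by (1,6)→{5,6,7}. Safe: 1, 2, 3, 4, 8. Place at column 8.
Row 3: attacked by (1,6)→{4,6,8}; (2,8)→{7,8}. Safe: 1, 2, 3, 5. Place at column 2.
Row 4: attacked by (1,6)→{3,6}; (2,8)→{6,8}; (3,2)→{1,2,3}. Safe: 4, 5, 7. Place at column 4.
Row 5: attacked by (1,6)→{2,6}; (2,8)→{5,8}; (3,2)→{2,4}; (4,4)→{3,4,5}. Safe: 1, 7. Place at column 1.
Row 6: attacked by (1,6)→{1,6}; (2,8)→{4,8}; (3,2)→{2,5}; (4,4)→{2,4,6}; (5,1)→{1,2}. Safe: 3, 7. Place at column 7.
Row 7: attacked by (1,6)→{6}; (2,8)→{3,8}; (3,2)→{2,6}; (4,4)→{1,4,7}; (5,1)→{1,3}; (6,7)→{6,7,8}. Safe: 5. Place at column 5.
Row 8: attacked by (1,6)→{6}; (2,8)→{2,8}; (3,2)→{2,7}; (4,4)→{4,8}; (5,1)→{1,4}; (6,7)→{5,7}; (7,5)→{4,5,6}. Safe: 3. Place at column 3.
Columns [6, 8, 2, 4, 1, 7, 5, 3], r−c [-5, -6, 1, 0, 4, -1, 2, 5], r+c [7, 10, 5, 8, 6, 13, 12, 11] are all distinct, so no two queens attack.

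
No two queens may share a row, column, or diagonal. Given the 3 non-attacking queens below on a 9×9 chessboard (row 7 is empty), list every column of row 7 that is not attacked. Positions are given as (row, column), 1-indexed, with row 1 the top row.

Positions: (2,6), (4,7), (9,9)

columns 2, 3, 5, 8

(2,6) attacks row 7 at column 6 and diagonals 1.
(4,7) attacks row 7 at column 7 and diagonals 4.
(9,9) attacks row 7 at column 9 and diagonals 7.
Attacked columns: {1, 4, 6, 7, 9}. Safe: {2, 3, 5, 8}.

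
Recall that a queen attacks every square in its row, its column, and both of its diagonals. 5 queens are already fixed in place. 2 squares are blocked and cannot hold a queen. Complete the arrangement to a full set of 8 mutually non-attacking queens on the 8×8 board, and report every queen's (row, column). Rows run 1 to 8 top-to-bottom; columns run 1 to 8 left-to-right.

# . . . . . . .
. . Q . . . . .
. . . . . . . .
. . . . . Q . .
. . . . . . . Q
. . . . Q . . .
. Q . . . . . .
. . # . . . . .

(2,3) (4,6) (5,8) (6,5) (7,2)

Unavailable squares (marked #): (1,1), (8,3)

(1,7) (2,3) (3,1) (4,6) (5,8) (6,5) (7,2) (8,4)

Row 1: attacked by (2,3)→{2,3,4}; (4,6)→{3,6}; (5,8)→{4,8}; (6,5)→{5}; (7,2)→{2,8}. Blocked: 1. Safe: 7. Place at column 7.
Row 3: attacked by (1,7)→{5,7}; (2,3)→{2,3,4}; (4,6)→{5,6,7}; (5,8)→{6,8}; (6,5)→{2,5,8}; (7,2)→{2,6}. Safe: 1. Place at column 1.
Row 8: attacked by (1,7)→{7}; (2,3)→{3}; (3,1)→{1,6}; (4,6)→{2,6}; (5,8)→{5,8}; (6,5)→{3,5,7}; (7,2)→{1,2,3}. Blocked: 3. Safe: 4. Place at column 4.
Columns [7, 3, 1, 6, 8, 5, 2, 4], r−c [-6, -1, 2, -2, -3, 1, 5, 4], r+c [8, 5, 4, 10, 13, 11, 9, 12] are all distinct, so no two queens attack.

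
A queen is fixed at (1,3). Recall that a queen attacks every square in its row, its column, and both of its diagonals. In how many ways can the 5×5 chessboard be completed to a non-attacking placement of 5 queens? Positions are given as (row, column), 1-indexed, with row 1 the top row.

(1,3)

Branch on row 2: col 1 → 1; col 5 → 1.
Sum: 1 + 1 = 2.

2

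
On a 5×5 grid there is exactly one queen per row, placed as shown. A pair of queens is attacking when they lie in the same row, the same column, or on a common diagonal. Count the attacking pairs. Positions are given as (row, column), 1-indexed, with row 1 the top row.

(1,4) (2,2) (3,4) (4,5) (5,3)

2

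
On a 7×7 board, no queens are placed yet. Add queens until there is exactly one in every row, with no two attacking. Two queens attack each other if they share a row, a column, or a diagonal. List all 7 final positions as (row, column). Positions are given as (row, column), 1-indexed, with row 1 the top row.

Row 1: Safe: 1, 2, 3, 4, 5, 6, 7. Place at column 1.
Row 2: attacked by (1,1)→{1,2}. Safe: 3, 4, 5, 6, 7. Place at column 3.
Row 3: attacked by (1,1)→{1,3}; (2,3)→{2,3,4}. Safe: 5, 6, 7. Place at column 5.
Row 4: attacked by (1,1)→{1,4}; (2,3)→{1,3,5}; (3,5)→{4,5,6}. Safe: 2, 7. Place at column 7.
Row 5: attacked by (1,1)→{1,5}; (2,3)→{3,6}; (3,5)→{3,5,7}; (4,7)→{6,7}. Safe: 2, 4. Place at column 2.
Row 6: attacked by (1,1)→{1,6}; (2,3)→{3,7}; (3,5)→{2,5}; (4,7)→{5,7}; (5,2)→{1,2,3}. Safe: 4. Place at column 4.
Row 7: attacked by (1,1)→{1,7}; (2,3)→{3}; (3,5)→{1,5}; (4,7)→{4,7}; (5,2)→{2,4}; (6,4)→{3,4,5}. Safe: 6. Place at column 6.
Columns [1, 3, 5, 7, 2, 4, 6], r−c [0, -1, -2, -3, 3, 2, 1], r+c [2, 5, 8, 11, 7, 10, 13] are all distinct, so no two queens attack.

(1,1) (2,3) (3,5) (4,7) (5,2) (6,4) (7,6)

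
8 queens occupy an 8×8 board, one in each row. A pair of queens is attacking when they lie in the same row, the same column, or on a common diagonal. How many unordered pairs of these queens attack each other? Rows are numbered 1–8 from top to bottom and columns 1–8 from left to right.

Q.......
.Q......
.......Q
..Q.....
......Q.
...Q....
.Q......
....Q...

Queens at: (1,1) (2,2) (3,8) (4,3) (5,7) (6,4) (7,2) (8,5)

Same column: (2,2)–(7,2) (column 2).
Same diagonal: (1,1)–(2,2) (|1−2| = |1−2| = 1).
Total attacking pairs: 2.

2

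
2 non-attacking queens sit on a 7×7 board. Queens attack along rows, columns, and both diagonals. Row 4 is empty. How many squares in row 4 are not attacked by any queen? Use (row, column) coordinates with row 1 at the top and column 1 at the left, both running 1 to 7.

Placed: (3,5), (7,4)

(3,5) attacks row 4 at column 5 and diagonals 4, 6.
(7,4) attacks row 4 at column 4 and diagonals 1, 7.
Attacked columns: {1, 4, 5, 6, 7}. Safe: {2, 3}.

2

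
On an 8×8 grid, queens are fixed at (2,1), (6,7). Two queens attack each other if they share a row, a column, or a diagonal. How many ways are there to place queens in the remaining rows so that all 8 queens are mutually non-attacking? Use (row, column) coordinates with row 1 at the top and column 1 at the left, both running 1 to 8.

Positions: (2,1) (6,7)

3

Branch on row 1: col 3 → 0; col 4 → 1; col 5 → 2; col 6 → 0; col 8 → 0.
Sum: 0 + 1 + 2 + 0 + 0 = 3.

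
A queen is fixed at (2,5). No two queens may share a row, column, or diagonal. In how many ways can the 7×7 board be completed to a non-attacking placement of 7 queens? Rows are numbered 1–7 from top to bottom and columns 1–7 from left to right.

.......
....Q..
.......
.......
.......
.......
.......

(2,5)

6

Branch on row 1: col 1 → 1; col 2 → 3; col 3 → 1; col 7 → 1.
Sum: 1 + 3 + 1 + 1 = 6.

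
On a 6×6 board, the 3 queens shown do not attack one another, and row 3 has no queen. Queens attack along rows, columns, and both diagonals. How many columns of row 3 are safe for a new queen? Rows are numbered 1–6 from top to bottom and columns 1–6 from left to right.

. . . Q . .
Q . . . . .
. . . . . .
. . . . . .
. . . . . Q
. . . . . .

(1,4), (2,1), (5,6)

(1,4) attacks row 3 at column 4 and diagonals 2, 6.
(2,1) attacks row 3 at column 1 and diagonals 2.
(5,6) attacks row 3 at column 6 and diagonals 4.
Attacked columns: {1, 2, 4, 6}. Safe: {3, 5}.

2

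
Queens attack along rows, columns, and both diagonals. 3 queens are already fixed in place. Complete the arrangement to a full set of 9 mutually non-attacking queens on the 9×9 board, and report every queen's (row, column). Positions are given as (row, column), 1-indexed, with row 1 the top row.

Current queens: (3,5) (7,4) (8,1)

(1,2) (2,8) (3,5) (4,3) (5,9) (6,6) (7,4) (8,1) (9,7)

Row 1: attacked by (3,5)→{3,5,7}; (7,4)→{4}; (8,1)→{1,8}. Safe: 2, 6, 9. Place at column 2.
Row 2: attacked by (1,2)→{1,2,3}; (3,5)→{4,5,6}; (7,4)→{4,9}; (8,1)→{1,7}. Safe: 8. Place at column 8.
Row 4: attacked by (1,2)→{2,5}; (2,8)→{6,8}; (3,5)→{4,5,6}; (7,4)→{1,4,7}; (8,1)→{1,5}. Safe: 3, 9. Place at column 3.
Row 5: attacked by (1,2)→{2,6}; (2,8)→{5,8}; (3,5)→{3,5,7}; (4,3)→{2,3,4}; (7,4)→{2,4,6}; (8,1)→{1,4}. Safe: 9. Place at column 9.
Row 6: attacked by (1,2)→{2,7}; (2,8)→{4,8}; (3,5)→{2,5,8}; (4,3)→{1,3,5}; (5,9)→{8,9}; (7,4)→{3,4,5}; (8,1)→{1,3}. Safe: 6. Place at column 6.
Row 9: attacked by (1,2)→{2}; (2,8)→{1,8}; (3,5)→{5}; (4,3)→{3,8}; (5,9)→{5,9}; (6,6)→{3,6,9}; (7,4)→{2,4,6}; (8,1)→{1,2}. Safe: 7. Place at column 7.
Columns [2, 8, 5, 3, 9, 6, 4, 1, 7], r−c [-1, -6, -2, 1, -4, 0, 3, 7, 2], r+c [3, 10, 8, 7, 14, 12, 11, 9, 16] are all distinct, so no two queens attack.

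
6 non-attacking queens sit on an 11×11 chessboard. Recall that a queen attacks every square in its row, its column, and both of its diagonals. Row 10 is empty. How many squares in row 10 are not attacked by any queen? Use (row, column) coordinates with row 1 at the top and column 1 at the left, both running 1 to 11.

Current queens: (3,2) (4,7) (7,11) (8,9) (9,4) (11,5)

1

(3,2) attacks row 10 at column 2 and diagonals 9.
(4,7) attacks row 10 at column 7 and diagonals 1.
(7,11) attacks row 10 at column 11 and diagonals 8.
(8,9) attacks row 10 at column 9 and diagonals 7, 11.
(9,4) attacks row 10 at column 4 and diagonals 3, 5.
(11,5) attacks row 10 at column 5 and diagonals 4, 6.
Attacked columns: {1, 2, 3, 4, 5, 6, 7, 8, 9, 11}. Safe: {10}.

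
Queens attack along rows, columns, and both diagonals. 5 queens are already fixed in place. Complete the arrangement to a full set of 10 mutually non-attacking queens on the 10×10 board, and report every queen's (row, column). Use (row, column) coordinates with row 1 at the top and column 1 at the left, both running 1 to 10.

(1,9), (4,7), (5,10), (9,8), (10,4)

(1,9) (2,3) (3,1) (4,7) (5,10) (6,6) (7,2) (8,5) (9,8) (10,4)

Row 2: attacked by (1,9)→{8,9,10}; (4,7)→{5,7,9}; (5,10)→{7,10}; (9,8)→{1,8}; (10,4)→{4}. Safe: 2, 3, 6. Place at column 3.
Row 3: attacked by (1,9)→{7,9}; (2,3)→{2,3,4}; (4,7)→{6,7,8}; (5,10)→{8,10}; (9,8)→{2,8}; (10,4)→{4}. Safe: 1, 5. Place at column 1.
Row 6: attacked by (1,9)→{4,9}; (2,3)→{3,7}; (3,1)→{1,4}; (4,7)→{5,7,9}; (5,10)→{9,10}; (9,8)→{5,8}; (10,4)→{4,8}. Safe: 2, 6. Place at column 6.
Row 7: attacked by (1,9)→{3,9}; (2,3)→{3,8}; (3,1)→{1,5}; (4,7)→{4,7,10}; (5,10)→{8,10}; (6,6)→{5,6,7}; (9,8)→{6,8,10}; (10,4)→{1,4,7}. Safe: 2. Place at column 2.
Row 8: attacked by (1,9)→{2,9}; (2,3)→{3,9}; (3,1)→{1,6}; (4,7)→{3,7}; (5,10)→{7,10}; (6,6)→{4,6,8}; (7,2)→{1,2,3}; (9,8)→{7,8,9}; (10,4)→{2,4,6}. Safe: 5. Place at column 5.
Columns [9, 3, 1, 7, 10, 6, 2, 5, 8, 4], r−c [-8, -1, 2, -3, -5, 0, 5, 3, 1, 6], r+c [10, 5, 4, 11, 15, 12, 9, 13, 17, 14] are all distinct, so no two queens attack.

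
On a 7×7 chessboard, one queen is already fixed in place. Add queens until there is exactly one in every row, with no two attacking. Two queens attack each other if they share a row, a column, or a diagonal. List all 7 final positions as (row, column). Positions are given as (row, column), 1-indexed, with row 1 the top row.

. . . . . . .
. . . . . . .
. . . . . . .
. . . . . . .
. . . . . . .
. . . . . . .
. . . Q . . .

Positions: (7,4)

Row 1: attacked by (7,4)→{4}. Safe: 1, 2, 3, 5, 6, 7. Place at column 1.
Row 2: attacked by (1,1)→{1,2}; (7,4)→{4}. Safe: 3, 5, 6, 7. Place at column 5.
Row 3: attacked by (1,1)→{1,3}; (2,5)→{4,5,6}; (7,4)→{4}. Safe: 2, 7. Place at column 2.
Row 4: attacked by (1,1)→{1,4}; (2,5)→{3,5,7}; (3,2)→{1,2,3}; (7,4)→{1,4,7}. Safe: 6. Place at column 6.
Row 5: attacked by (1,1)→{1,5}; (2,5)→{2,5}; (3,2)→{2,4}; (4,6)→{5,6,7}; (7,4)→{2,4,6}. Safe: 3. Place at column 3.
Row 6: attacked by (1,1)→{1,6}; (2,5)→{1,5}; (3,2)→{2,5}; (4,6)→{4,6}; (5,3)→{2,3,4}; (7,4)→{3,4,5}. Safe: 7. Place at column 7.
Columns [1, 5, 2, 6, 3, 7, 4], r−c [0, -3, 1, -2, 2, -1, 3], r+c [2, 7, 5, 10, 8, 13, 11] are all distinct, so no two queens attack.

(1,1) (2,5) (3,2) (4,6) (5,3) (6,7) (7,4)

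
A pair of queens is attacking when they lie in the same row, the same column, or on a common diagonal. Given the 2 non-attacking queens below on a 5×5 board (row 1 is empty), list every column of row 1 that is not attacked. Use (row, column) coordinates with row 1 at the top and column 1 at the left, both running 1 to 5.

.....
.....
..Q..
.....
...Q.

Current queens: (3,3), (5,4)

columns 2

(3,3) attacks row 1 at column 3 and diagonals 1, 5.
(5,4) attacks row 1 at column 4.
Attacked columns: {1, 3, 4, 5}. Safe: {2}.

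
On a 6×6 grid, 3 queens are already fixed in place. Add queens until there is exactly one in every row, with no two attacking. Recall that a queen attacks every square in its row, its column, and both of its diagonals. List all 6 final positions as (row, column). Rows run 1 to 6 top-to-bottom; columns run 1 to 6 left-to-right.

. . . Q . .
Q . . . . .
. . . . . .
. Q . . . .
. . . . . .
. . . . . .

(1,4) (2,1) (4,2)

(1,4) (2,1) (3,5) (4,2) (5,6) (6,3)

Row 3: attacked by (1,4)→{2,4,6}; (2,1)→{1,2}; (4,2)→{1,2,3}. Safe: 5. Place at column 5.
Row 5: attacked by (1,4)→{4}; (2,1)→{1,4}; (3,5)→{3,5}; (4,2)→{1,2,3}. Safe: 6. Place at column 6.
Row 6: attacked by (1,4)→{4}; (2,1)→{1,5}; (3,5)→{2,5}; (4,2)→{2,4}; (5,6)→{5,6}. Safe: 3. Place at column 3.
Columns [4, 1, 5, 2, 6, 3], r−c [-3, 1, -2, 2, -1, 3], r+c [5, 3, 8, 6, 11, 9] are all distinct, so no two queens attack.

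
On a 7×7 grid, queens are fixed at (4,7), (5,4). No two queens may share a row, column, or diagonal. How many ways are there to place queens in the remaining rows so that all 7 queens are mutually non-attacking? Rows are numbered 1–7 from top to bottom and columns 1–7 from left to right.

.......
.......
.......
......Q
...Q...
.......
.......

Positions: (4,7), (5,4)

1

Branch on row 1: col 1 → 0; col 2 → 1; col 3 → 0; col 5 → 0; col 6 → 0.
Sum: 0 + 1 + 0 + 0 + 0 = 1.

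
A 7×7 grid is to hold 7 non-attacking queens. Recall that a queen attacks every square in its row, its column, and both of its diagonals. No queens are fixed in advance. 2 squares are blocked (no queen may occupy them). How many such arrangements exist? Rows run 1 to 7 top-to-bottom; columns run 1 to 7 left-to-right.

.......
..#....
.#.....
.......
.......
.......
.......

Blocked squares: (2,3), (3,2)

Branch on row 1: col 1 → 2; col 2 → 7; col 3 → 4; col 4 → 6; col 5 → 3; col 6 → 3; col 7 → 3.
Sum: 2 + 7 + 4 + 6 + 3 + 3 + 3 = 28.

28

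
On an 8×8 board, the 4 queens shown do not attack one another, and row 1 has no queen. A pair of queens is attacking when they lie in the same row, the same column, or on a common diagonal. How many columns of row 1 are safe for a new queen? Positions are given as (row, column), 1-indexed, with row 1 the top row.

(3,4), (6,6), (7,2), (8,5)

2

(3,4) attacks row 1 at column 4 and diagonals 2, 6.
(6,6) attacks row 1 at column 6 and diagonals 1.
(7,2) attacks row 1 at column 2 and diagonals 8.
(8,5) attacks row 1 at column 5.
Attacked columns: {1, 2, 4, 5, 6, 8}. Safe: {3, 7}.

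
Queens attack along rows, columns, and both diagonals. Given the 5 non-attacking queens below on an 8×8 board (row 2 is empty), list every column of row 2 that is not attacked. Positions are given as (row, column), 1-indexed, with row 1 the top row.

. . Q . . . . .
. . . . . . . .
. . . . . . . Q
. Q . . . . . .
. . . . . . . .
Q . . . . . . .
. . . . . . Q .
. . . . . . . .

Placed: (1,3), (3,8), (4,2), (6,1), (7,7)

(1,3) attacks row 2 at column 3 and diagonals 2, 4.
(3,8) attacks row 2 at column 8 and diagonals 7.
(4,2) attacks row 2 at column 2 and diagonals 4.
(6,1) attacks row 2 at column 1 and diagonals 5.
(7,7) attacks row 2 at column 7 and diagonals 2.
Attacked columns: {1, 2, 3, 4, 5, 7, 8}. Safe: {6}.

columns 6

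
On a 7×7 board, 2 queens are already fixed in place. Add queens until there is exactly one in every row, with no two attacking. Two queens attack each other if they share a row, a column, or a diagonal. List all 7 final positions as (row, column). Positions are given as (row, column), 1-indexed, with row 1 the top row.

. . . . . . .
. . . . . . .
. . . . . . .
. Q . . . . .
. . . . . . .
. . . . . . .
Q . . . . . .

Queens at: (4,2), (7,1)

Row 1: attacked by (4,2)→{2,5}; (7,1)→{1,7}. Safe: 3, 4, 6. Place at column 3.
Row 2: attacked by (1,3)→{2,3,4}; (4,2)→{2,4}; (7,1)→{1,6}. Safe: 5, 7. Place at column 5.
Row 3: attacked by (1,3)→{1,3,5}; (2,5)→{4,5,6}; (4,2)→{1,2,3}; (7,1)→{1,5}. Safe: 7. Place at column 7.
Row 5: attacked by (1,3)→{3,7}; (2,5)→{2,5}; (3,7)→{5,7}; (4,2)→{1,2,3}; (7,1)→{1,3}. Safe: 4, 6. Place at column 4.
Row 6: attacked by (1,3)→{3}; (2,5)→{1,5}; (3,7)→{4,7}; (4,2)→{2,4}; (5,4)→{3,4,5}; (7,1)→{1,2}. Safe: 6. Place at column 6.
Columns [3, 5, 7, 2, 4, 6, 1], r−c [-2, -3, -4, 2, 1, 0, 6], r+c [4, 7, 10, 6, 9, 12, 8] are all distinct, so no two queens attack.

(1,3) (2,5) (3,7) (4,2) (5,4) (6,6) (7,1)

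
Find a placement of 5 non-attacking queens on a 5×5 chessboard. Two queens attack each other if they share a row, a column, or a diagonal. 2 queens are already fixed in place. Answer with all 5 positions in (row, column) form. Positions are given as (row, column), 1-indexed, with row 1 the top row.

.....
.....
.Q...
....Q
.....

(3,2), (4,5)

Row 1: attacked by (3,2)→{2,4}; (4,5)→{2,5}. Safe: 1, 3. Place at column 1.
Row 2: attacked by (1,1)→{1,2}; (3,2)→{1,2,3}; (4,5)→{3,5}. Safe: 4. Place at column 4.
Row 5: attacked by (1,1)→{1,5}; (2,4)→{1,4}; (3,2)→{2,4}; (4,5)→{4,5}. Safe: 3. Place at column 3.
Columns [1, 4, 2, 5, 3], r−c [0, -2, 1, -1, 2], r+c [2, 6, 5, 9, 8] are all distinct, so no two queens attack.

(1,1) (2,4) (3,2) (4,5) (5,3)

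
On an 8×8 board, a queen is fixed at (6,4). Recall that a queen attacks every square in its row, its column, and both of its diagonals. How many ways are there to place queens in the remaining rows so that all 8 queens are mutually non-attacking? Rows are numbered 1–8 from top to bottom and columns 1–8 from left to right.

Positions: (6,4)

12

Branch on row 1: col 1 → 2; col 2 → 2; col 3 → 3; col 5 → 1; col 6 → 2; col 7 → 2; col 8 → 0.
Sum: 2 + 2 + 3 + 1 + 2 + 2 + 0 = 12.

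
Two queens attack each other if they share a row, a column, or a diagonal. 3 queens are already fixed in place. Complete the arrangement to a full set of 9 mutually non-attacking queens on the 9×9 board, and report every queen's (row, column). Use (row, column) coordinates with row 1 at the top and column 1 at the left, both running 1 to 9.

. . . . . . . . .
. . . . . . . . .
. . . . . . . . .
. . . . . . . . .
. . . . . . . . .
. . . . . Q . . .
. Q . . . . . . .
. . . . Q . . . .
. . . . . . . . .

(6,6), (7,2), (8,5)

(1,7) (2,4) (3,8) (4,3) (5,9) (6,6) (7,2) (8,5) (9,1)

Row 1: attacked by (6,6)→{1,6}; (7,2)→{2,8}; (8,5)→{5}. Safe: 3, 4, 7, 9. Place at column 7.
Row 2: attacked by (1,7)→{6,7,8}; (6,6)→{2,6}; (7,2)→{2,7}; (8,5)→{5}. Safe: 1, 3, 4, 9. Place at column 4.
Row 3: attacked by (1,7)→{5,7,9}; (2,4)→{3,4,5}; (6,6)→{3,6,9}; (7,2)→{2,6}; (8,5)→{5}. Safe: 1, 8. Place at column 8.
Row 4: attacked by (1,7)→{4,7}; (2,4)→{2,4,6}; (3,8)→{7,8,9}; (6,6)→{4,6,8}; (7,2)→{2,5}; (8,5)→{1,5,9}. Safe: 3. Place at column 3.
Row 5: attacked by (1,7)→{3,7}; (2,4)→{1,4,7}; (3,8)→{6,8}; (4,3)→{2,3,4}; (6,6)→{5,6,7}; (7,2)→{2,4}; (8,5)→{2,5,8}. Safe: 9. Place at column 9.
Row 9: attacked by (1,7)→{7}; (2,4)→{4}; (3,8)→{2,8}; (4,3)→{3,8}; (5,9)→{5,9}; (6,6)→{3,6,9}; (7,2)→{2,4}; (8,5)→{4,5,6}. Safe: 1. Place at column 1.
Columns [7, 4, 8, 3, 9, 6, 2, 5, 1], r−c [-6, -2, -5, 1, -4, 0, 5, 3, 8], r+c [8, 6, 11, 7, 14, 12, 9, 13, 10] are all distinct, so no two queens attack.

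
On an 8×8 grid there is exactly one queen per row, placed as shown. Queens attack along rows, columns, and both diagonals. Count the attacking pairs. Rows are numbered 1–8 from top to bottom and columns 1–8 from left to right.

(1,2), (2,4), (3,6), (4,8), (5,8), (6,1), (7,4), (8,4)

Same column: (2,4)–(7,4) (column 4); (2,4)–(8,4) (column 4); (4,8)–(5,8) (column 8); (7,4)–(8,4) (column 4).
Same diagonal: (3,6)–(5,8) (|3−5| = |6−8| = 2); (4,8)–(8,4) (|4−8| = |8−4| = 4).
Total attacking pairs: 6.

6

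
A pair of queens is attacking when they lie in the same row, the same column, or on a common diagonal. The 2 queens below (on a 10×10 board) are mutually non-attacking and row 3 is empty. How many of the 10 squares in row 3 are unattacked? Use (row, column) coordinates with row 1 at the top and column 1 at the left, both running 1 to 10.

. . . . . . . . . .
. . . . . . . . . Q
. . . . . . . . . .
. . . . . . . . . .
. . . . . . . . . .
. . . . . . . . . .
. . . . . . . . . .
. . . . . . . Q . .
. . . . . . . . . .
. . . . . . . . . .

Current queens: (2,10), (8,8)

(2,10) attacks row 3 at column 10 and diagonals 9.
(8,8) attacks row 3 at column 8 and diagonals 3.
Attacked columns: {3, 8, 9, 10}. Safe: {1, 2, 4, 5, 6, 7}.

6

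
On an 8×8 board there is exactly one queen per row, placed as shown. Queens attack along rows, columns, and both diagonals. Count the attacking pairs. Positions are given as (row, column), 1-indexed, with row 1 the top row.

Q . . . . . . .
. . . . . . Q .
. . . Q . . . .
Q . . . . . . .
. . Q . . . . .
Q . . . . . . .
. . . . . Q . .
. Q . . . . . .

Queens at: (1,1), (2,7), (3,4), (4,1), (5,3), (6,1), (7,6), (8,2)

4

Same column: (1,1)–(4,1) (column 1); (1,1)–(6,1) (column 1); (4,1)–(6,1) (column 1).
Same diagonal: (3,4)–(6,1) (|3−6| = |4−1| = 3).
Total attacking pairs: 4.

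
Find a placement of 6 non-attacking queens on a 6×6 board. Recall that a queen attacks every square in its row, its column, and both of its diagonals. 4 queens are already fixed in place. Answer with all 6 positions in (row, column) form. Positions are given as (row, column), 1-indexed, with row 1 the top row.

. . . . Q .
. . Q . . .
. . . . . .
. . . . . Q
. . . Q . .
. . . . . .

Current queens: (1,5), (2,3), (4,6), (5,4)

Row 3: attacked by (1,5)→{3,5}; (2,3)→{2,3,4}; (4,6)→{5,6}; (5,4)→{2,4,6}. Safe: 1. Place at column 1.
Row 6: attacked by (1,5)→{5}; (2,3)→{3}; (3,1)→{1,4}; (4,6)→{4,6}; (5,4)→{3,4,5}. Safe: 2. Place at column 2.
Columns [5, 3, 1, 6, 4, 2], r−c [-4, -1, 2, -2, 1, 4], r+c [6, 5, 4, 10, 9, 8] are all distinct, so no two queens attack.

(1,5) (2,3) (3,1) (4,6) (5,4) (6,2)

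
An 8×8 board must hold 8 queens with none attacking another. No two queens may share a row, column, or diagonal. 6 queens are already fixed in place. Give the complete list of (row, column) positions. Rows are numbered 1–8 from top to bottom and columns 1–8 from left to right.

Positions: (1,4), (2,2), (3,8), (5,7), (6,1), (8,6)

(1,4) (2,2) (3,8) (4,5) (5,7) (6,1) (7,3) (8,6)

Row 4: attacked by (1,4)→{1,4,7}; (2,2)→{2,4}; (3,8)→{7,8}; (5,7)→{6,7,8}; (6,1)→{1,3}; (8,6)→{2,6}. Safe: 5. Place at column 5.
Row 7: attacked by (1,4)→{4}; (2,2)→{2,7}; (3,8)→{4,8}; (4,5)→{2,5,8}; (5,7)→{5,7}; (6,1)→{1,2}; (8,6)→{5,6,7}. Safe: 3. Place at column 3.
Columns [4, 2, 8, 5, 7, 1, 3, 6], r−c [-3, 0, -5, -1, -2, 5, 4, 2], r+c [5, 4, 11, 9, 12, 7, 10, 14] are all distinct, so no two queens attack.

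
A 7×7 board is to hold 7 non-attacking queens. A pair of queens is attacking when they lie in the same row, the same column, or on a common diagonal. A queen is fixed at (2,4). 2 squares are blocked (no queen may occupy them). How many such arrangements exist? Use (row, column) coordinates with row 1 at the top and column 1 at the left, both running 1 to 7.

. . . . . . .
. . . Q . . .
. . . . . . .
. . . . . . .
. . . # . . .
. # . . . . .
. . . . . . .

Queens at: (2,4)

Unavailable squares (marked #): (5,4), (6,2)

Branch on row 1: col 1 → 0; col 2 → 2; col 6 → 2; col 7 → 1.
Sum: 0 + 2 + 2 + 1 = 5.

5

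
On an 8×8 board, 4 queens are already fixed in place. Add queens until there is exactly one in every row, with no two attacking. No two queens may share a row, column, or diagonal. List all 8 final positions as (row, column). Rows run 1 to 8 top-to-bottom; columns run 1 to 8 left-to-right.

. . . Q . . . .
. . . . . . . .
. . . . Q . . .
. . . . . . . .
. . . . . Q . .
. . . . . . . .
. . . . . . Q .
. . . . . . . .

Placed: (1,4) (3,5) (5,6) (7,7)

Row 2: attacked by (1,4)→{3,4,5}; (3,5)→{4,5,6}; (5,6)→{3,6}; (7,7)→{2,7}. Safe: 1, 8. Place at column 1.
Row 4: attacked by (1,4)→{1,4,7}; (2,1)→{1,3}; (3,5)→{4,5,6}; (5,6)→{5,6,7}; (7,7)→{4,7}. Safe: 2, 8. Place at column 8.
Row 6: attacked by (1,4)→{4}; (2,1)→{1,5}; (3,5)→{2,5,8}; (4,8)→{6,8}; (5,6)→{5,6,7}; (7,7)→{6,7,8}. Safe: 3. Place at column 3.
Row 8: attacked by (1,4)→{4}; (2,1)→{1,7}; (3,5)→{5}; (4,8)→{4,8}; (5,6)→{3,6}; (6,3)→{1,3,5}; (7,7)→{6,7,8}. Safe: 2. Place at column 2.
Columns [4, 1, 5, 8, 6, 3, 7, 2], r−c [-3, 1, -2, -4, -1, 3, 0, 6], r+c [5, 3, 8, 12, 11, 9, 14, 10] are all distinct, so no two queens attack.

(1,4) (2,1) (3,5) (4,8) (5,6) (6,3) (7,7) (8,2)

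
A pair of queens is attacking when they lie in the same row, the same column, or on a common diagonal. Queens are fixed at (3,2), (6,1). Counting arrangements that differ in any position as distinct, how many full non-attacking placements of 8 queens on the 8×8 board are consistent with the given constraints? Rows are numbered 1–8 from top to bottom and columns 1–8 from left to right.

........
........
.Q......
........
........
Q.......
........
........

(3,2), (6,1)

Branch on row 1: col 3 → 3; col 5 → 3; col 7 → 2; col 8 → 0.
Sum: 3 + 3 + 2 + 0 = 8.

8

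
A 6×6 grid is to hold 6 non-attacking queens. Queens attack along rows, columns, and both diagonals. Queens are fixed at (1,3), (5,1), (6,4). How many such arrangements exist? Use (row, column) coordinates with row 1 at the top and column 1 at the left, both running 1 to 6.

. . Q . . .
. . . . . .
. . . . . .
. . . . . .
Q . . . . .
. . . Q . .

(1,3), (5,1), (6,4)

1

Branch on row 2: col 5 → 0; col 6 → 1.
Sum: 0 + 1 = 1.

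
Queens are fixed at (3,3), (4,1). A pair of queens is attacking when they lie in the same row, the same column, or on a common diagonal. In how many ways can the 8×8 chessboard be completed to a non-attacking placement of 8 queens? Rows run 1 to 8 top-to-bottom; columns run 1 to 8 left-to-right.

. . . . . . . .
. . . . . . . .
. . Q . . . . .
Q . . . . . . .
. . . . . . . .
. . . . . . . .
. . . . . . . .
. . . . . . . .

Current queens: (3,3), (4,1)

1

Branch on row 1: col 2 → 0; col 6 → 0; col 7 → 1; col 8 → 0.
Sum: 0 + 0 + 1 + 0 = 1.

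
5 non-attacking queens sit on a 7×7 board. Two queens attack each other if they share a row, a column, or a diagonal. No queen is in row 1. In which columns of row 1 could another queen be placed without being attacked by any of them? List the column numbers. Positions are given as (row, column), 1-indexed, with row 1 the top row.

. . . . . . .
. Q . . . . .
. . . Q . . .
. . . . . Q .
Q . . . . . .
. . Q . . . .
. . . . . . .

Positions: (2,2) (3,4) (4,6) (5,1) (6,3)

columns 7

(2,2) attacks row 1 at column 2 and diagonals 1, 3.
(3,4) attacks row 1 at column 4 and diagonals 2, 6.
(4,6) attacks row 1 at column 6 and diagonals 3.
(5,1) attacks row 1 at column 1 and diagonals 5.
(6,3) attacks row 1 at column 3.
Attacked columns: {1, 2, 3, 4, 5, 6}. Safe: {7}.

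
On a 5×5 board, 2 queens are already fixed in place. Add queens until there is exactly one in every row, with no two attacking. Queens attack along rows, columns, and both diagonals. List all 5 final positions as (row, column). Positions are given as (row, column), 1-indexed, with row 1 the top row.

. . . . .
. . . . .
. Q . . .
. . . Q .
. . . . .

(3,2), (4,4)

Row 1: attacked by (3,2)→{2,4}; (4,4)→{1,4}. Safe: 3, 5. Place at column 3.
Row 2: attacked by (1,3)→{2,3,4}; (3,2)→{1,2,3}; (4,4)→{2,4}. Safe: 5. Place at column 5.
Row 5: attacked by (1,3)→{3}; (2,5)→{2,5}; (3,2)→{2,4}; (4,4)→{3,4,5}. Safe: 1. Place at column 1.
Columns [3, 5, 2, 4, 1], r−c [-2, -3, 1, 0, 4], r+c [4, 7, 5, 8, 6] are all distinct, so no two queens attack.

(1,3) (2,5) (3,2) (4,4) (5,1)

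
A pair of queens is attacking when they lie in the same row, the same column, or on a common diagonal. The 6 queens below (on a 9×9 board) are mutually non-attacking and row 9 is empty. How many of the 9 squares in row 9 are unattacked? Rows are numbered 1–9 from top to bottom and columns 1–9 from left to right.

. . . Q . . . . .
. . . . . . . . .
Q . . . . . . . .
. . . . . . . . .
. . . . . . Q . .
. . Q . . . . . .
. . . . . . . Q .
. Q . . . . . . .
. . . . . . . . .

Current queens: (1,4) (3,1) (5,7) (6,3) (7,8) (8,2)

(1,4) attacks row 9 at column 4.
(3,1) attacks row 9 at column 1 and diagonals 7.
(5,7) attacks row 9 at column 7 and diagonals 3.
(6,3) attacks row 9 at column 3 and diagonals 6.
(7,8) attacks row 9 at column 8 and diagonals 6.
(8,2) attacks row 9 at column 2 and diagonals 1, 3.
Attacked columns: {1, 2, 3, 4, 6, 7, 8}. Safe: {5, 9}.

2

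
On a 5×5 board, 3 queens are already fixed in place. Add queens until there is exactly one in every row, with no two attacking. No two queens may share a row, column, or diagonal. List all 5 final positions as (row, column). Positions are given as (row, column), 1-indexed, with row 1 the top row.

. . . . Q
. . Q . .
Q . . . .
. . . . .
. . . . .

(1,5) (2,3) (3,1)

Row 4: attacked by (1,5)→{2,5}; (2,3)→{1,3,5}; (3,1)→{1,2}. Safe: 4. Place at column 4.
Row 5: attacked by (1,5)→{1,5}; (2,3)→{3}; (3,1)→{1,3}; (4,4)→{3,4,5}. Safe: 2. Place at column 2.
Columns [5, 3, 1, 4, 2], r−c [-4, -1, 2, 0, 3], r+c [6, 5, 4, 8, 7] are all distinct, so no two queens attack.

(1,5) (2,3) (3,1) (4,4) (5,2)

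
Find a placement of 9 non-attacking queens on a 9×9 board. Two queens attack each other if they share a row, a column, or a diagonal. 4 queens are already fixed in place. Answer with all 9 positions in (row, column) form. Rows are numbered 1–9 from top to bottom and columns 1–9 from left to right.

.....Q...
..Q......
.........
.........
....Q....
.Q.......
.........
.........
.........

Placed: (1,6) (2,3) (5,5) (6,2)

Row 3: attacked by (1,6)→{4,6,8}; (2,3)→{2,3,4}; (5,5)→{3,5,7}; (6,2)→{2,5}. Safe: 1, 9. Place at column 1.
Row 4: attacked by (1,6)→{3,6,9}; (2,3)→{1,3,5}; (3,1)→{1,2}; (5,5)→{4,5,6}; (6,2)→{2,4}. Safe: 7, 8. Place at column 8.
Row 7: attacked by (1,6)→{6}; (2,3)→{3,8}; (3,1)→{1,5}; (4,8)→{5,8}; (5,5)→{3,5,7}; (6,2)→{1,2,3}. Safe: 4, 9. Place at column 9.
Row 8: attacked by (1,6)→{6}; (2,3)→{3,9}; (3,1)→{1,6}; (4,8)→{4,8}; (5,5)→{2,5,8}; (6,2)→{2,4}; (7,9)→{8,9}. Safe: 7. Place at column 7.
Row 9: attacked by (1,6)→{6}; (2,3)→{3}; (3,1)→{1,7}; (4,8)→{3,8}; (5,5)→{1,5,9}; (6,2)→{2,5}; (7,9)→{7,9}; (8,7)→{6,7,8}. Safe: 4. Place at column 4.
Columns [6, 3, 1, 8, 5, 2, 9, 7, 4], r−c [-5, -1, 2, -4, 0, 4, -2, 1, 5], r+c [7, 5, 4, 12, 10, 8, 16, 15, 13] are all distinct, so no two queens attack.

(1,6) (2,3) (3,1) (4,8) (5,5) (6,2) (7,9) (8,7) (9,4)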